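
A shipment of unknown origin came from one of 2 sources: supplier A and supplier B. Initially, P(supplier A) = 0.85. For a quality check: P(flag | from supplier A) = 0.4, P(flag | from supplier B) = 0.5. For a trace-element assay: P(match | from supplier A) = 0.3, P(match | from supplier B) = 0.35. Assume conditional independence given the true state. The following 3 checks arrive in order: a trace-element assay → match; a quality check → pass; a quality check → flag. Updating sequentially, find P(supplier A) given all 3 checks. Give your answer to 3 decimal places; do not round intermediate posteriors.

After a trace-element assay='match': P(supplier A) = 0.3·0.8500 / (0.3·0.8500 + 0.35·0.1500) ≈ 0.8293
After a quality check='pass': P(supplier A) = 0.6·0.8293 / (0.6·0.8293 + 0.5·0.1707) ≈ 0.8536
After a quality check='flag': P(supplier A) = 0.4·0.8536 / (0.4·0.8536 + 0.5·0.1464) ≈ 0.8234

0.823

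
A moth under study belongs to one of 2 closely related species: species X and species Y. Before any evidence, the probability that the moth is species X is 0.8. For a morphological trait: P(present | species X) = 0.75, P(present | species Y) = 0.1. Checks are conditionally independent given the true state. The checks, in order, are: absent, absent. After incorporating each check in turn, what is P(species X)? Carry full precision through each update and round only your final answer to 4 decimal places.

Apply Bayes' rule sequentially, carrying P(species X) forward.
After 'absent': P(species X) = 0.25·0.8000 / (0.25·0.8000 + 0.9·0.2000) ≈ 0.5263
After 'absent': P(species X) = 0.25·0.5263 / (0.25·0.5263 + 0.9·0.4737) ≈ 0.2358

0.2358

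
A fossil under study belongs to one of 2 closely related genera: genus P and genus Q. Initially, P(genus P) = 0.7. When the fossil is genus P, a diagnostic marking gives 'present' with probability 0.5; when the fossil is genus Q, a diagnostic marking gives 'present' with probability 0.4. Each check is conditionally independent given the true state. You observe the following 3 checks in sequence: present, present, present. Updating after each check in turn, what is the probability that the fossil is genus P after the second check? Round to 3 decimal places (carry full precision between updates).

Each posterior becomes the prior for the next update.
After 'present': P(genus P) = 0.5·0.7000 / (0.5·0.7000 + 0.4·0.3000) ≈ 0.7447
After 'present': P(genus P) = 0.5·0.7447 / (0.5·0.7447 + 0.4·0.2553) ≈ 0.7848

0.785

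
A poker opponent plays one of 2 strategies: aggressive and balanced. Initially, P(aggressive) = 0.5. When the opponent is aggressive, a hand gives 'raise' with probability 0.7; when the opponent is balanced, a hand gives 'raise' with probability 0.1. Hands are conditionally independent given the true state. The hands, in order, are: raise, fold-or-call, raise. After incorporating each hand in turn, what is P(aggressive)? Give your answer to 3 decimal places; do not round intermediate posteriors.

0.942

After 'raise': P(aggressive) = 0.7·0.5000 / (0.7·0.5000 + 0.1·0.5000) ≈ 0.8750
After 'fold-or-call': P(aggressive) = 0.3·0.8750 / (0.3·0.8750 + 0.9·0.1250) ≈ 0.7000
After 'raise': P(aggressive) = 0.7·0.7000 / (0.7·0.7000 + 0.1·0.3000) ≈ 0.9423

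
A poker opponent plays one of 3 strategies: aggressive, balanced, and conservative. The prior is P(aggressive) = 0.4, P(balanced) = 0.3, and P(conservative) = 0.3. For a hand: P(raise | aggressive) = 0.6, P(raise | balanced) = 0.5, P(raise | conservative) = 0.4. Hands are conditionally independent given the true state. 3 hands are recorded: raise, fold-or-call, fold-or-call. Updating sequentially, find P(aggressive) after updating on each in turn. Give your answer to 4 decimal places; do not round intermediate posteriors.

0.3224

After 'raise': normaliser = 0.6·0.4000 + 0.5·0.3000 + 0.4·0.3000; P(aggressive) ≈ 0.4706, P(balanced) ≈ 0.2941, P(conservative) ≈ 0.2353
After 'fold-or-call': normaliser = 0.4·0.4706 + 0.5·0.2941 + 0.6·0.2353; P(aggressive) ≈ 0.3951, P(balanced) ≈ 0.3086, P(conservative) ≈ 0.2963
After 'fold-or-call': normaliser = 0.4·0.3951 + 0.5·0.3086 + 0.6·0.2963; P(aggressive) ≈ 0.3224, P(balanced) ≈ 0.3149, P(conservative) ≈ 0.3627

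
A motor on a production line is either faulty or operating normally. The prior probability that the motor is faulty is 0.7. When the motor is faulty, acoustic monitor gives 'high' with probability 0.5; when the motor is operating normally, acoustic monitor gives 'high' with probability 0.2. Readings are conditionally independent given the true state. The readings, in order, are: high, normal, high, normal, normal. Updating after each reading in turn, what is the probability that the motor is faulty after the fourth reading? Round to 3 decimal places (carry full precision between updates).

After 'high': P(faulty) = 0.5·0.7000 / (0.5·0.7000 + 0.2·0.3000) ≈ 0.8537
After 'normal': P(faulty) = 0.5·0.8537 / (0.5·0.8537 + 0.8·0.1463) ≈ 0.7848
After 'high': P(faulty) = 0.5·0.7848 / (0.5·0.7848 + 0.2·0.2152) ≈ 0.9011
After 'normal': P(faulty) = 0.5·0.9011 / (0.5·0.9011 + 0.8·0.0989) ≈ 0.8507

0.851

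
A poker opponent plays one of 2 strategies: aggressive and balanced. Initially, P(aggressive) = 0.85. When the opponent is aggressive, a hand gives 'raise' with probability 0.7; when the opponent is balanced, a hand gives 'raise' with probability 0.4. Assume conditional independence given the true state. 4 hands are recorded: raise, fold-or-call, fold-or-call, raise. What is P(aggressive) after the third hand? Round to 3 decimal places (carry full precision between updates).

0.713

After 'raise': P(aggressive) = 0.7·0.8500 / (0.7·0.8500 + 0.4·0.1500) ≈ 0.9084
After 'fold-or-call': P(aggressive) = 0.3·0.9084 / (0.3·0.9084 + 0.6·0.0916) ≈ 0.8322
After 'fold-or-call': P(aggressive) = 0.3·0.8322 / (0.3·0.8322 + 0.6·0.1678) ≈ 0.7126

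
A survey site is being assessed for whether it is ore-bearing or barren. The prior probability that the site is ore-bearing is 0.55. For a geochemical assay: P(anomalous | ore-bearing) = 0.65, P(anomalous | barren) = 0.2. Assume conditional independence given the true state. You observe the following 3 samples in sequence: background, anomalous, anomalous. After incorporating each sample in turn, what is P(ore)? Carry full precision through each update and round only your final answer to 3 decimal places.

0.850

After 'background': P(ore) = 0.35·0.5500 / (0.35·0.5500 + 0.8·0.4500) ≈ 0.3484
After 'anomalous': P(ore) = 0.65·0.3484 / (0.65·0.3484 + 0.2·0.6516) ≈ 0.6347
After 'anomalous': P(ore) = 0.65·0.6347 / (0.65·0.6347 + 0.2·0.3653) ≈ 0.8496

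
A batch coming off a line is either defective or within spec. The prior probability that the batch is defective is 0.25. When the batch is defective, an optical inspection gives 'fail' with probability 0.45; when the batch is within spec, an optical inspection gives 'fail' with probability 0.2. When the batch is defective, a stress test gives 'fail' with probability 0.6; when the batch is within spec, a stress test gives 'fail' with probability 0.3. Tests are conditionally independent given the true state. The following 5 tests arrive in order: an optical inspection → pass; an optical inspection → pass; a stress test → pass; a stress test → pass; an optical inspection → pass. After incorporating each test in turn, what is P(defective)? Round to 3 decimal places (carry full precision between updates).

0.034

After an optical inspection='pass': P(defective) = 0.55·0.2500 / (0.55·0.2500 + 0.8·0.7500) ≈ 0.1864
After an optical inspection='pass': P(defective) = 0.55·0.1864 / (0.55·0.1864 + 0.8·0.8136) ≈ 0.1361
After a stress test='pass': P(defective) = 0.4·0.1361 / (0.4·0.1361 + 0.7·0.8639) ≈ 0.0826
After a stress test='pass': P(defective) = 0.4·0.0826 / (0.4·0.0826 + 0.7·0.9174) ≈ 0.0489
After an optical inspection='pass': P(defective) = 0.55·0.0489 / (0.55·0.0489 + 0.8·0.9511) ≈ 0.0342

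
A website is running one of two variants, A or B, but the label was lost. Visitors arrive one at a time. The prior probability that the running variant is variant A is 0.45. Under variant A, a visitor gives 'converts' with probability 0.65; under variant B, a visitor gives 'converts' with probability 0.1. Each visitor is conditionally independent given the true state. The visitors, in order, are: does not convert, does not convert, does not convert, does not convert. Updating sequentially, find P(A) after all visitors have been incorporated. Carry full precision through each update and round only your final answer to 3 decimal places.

0.018

Apply Bayes' rule sequentially, carrying P(A) forward.
After 'does not convert': P(A) = 0.35·0.4500 / (0.35·0.4500 + 0.9·0.5500) ≈ 0.2414
After 'does not convert': P(A) = 0.35·0.2414 / (0.35·0.2414 + 0.9·0.7586) ≈ 0.1101
After 'does not convert': P(A) = 0.35·0.1101 / (0.35·0.1101 + 0.9·0.8899) ≈ 0.0459
After 'does not convert': P(A) = 0.35·0.0459 / (0.35·0.0459 + 0.9·0.9541) ≈ 0.0184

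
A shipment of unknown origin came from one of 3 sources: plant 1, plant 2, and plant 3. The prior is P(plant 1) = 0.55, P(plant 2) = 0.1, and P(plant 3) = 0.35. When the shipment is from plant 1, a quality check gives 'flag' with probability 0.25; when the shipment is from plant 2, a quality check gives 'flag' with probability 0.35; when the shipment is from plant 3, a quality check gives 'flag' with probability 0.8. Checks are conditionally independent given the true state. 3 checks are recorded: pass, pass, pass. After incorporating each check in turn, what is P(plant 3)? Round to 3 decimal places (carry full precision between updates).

0.011

After 'pass': normaliser = 0.75·0.5500 + 0.65·0.1000 + 0.2·0.3500; P(plant 1) ≈ 0.7534, P(plant 2) ≈ 0.1187, P(plant 3) ≈ 0.1279
After 'pass': normaliser = 0.75·0.7534 + 0.65·0.1187 + 0.2·0.1279; P(plant 1) ≈ 0.8462, P(plant 2) ≈ 0.1156, P(plant 3) ≈ 0.0383
After 'pass': normaliser = 0.75·0.8462 + 0.65·0.1156 + 0.2·0.0383; P(plant 1) ≈ 0.8846, P(plant 2) ≈ 0.1047, P(plant 3) ≈ 0.0107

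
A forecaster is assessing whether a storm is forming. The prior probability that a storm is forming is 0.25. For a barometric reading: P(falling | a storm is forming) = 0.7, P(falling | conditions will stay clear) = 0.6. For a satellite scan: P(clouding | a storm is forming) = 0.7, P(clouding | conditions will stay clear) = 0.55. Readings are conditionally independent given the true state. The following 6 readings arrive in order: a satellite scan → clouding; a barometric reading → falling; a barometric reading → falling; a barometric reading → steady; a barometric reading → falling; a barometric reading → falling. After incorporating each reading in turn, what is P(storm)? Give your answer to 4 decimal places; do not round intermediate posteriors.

After a satellite scan='clouding': P(storm) = 0.7·0.2500 / (0.7·0.2500 + 0.55·0.7500) ≈ 0.2979
After a barometric reading='falling': P(storm) = 0.7·0.2979 / (0.7·0.2979 + 0.6·0.7021) ≈ 0.3311
After a barometric reading='falling': P(storm) = 0.7·0.3311 / (0.7·0.3311 + 0.6·0.6689) ≈ 0.3661
After a barometric reading='steady': P(storm) = 0.3·0.3661 / (0.3·0.3661 + 0.4·0.6339) ≈ 0.3022
After a barometric reading='falling': P(storm) = 0.7·0.3022 / (0.7·0.3022 + 0.6·0.6978) ≈ 0.3357
After a barometric reading='falling': P(storm) = 0.7·0.3357 / (0.7·0.3357 + 0.6·0.6643) ≈ 0.3709

0.3709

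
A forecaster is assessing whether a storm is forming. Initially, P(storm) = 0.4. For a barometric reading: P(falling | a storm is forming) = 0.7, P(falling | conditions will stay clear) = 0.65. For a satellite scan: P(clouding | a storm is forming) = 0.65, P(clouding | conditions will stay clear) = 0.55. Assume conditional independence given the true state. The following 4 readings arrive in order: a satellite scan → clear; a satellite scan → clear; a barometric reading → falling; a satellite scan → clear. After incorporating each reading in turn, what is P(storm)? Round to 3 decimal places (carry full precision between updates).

After a satellite scan='clear': P(storm) = 0.35·0.4000 / (0.35·0.4000 + 0.45·0.6000) ≈ 0.3415
After a satellite scan='clear': P(storm) = 0.35·0.3415 / (0.35·0.3415 + 0.45·0.6585) ≈ 0.2874
After a barometric reading='falling': P(storm) = 0.7·0.2874 / (0.7·0.2874 + 0.65·0.7126) ≈ 0.3028
After a satellite scan='clear': P(storm) = 0.35·0.3028 / (0.35·0.3028 + 0.45·0.6972) ≈ 0.2525

0.253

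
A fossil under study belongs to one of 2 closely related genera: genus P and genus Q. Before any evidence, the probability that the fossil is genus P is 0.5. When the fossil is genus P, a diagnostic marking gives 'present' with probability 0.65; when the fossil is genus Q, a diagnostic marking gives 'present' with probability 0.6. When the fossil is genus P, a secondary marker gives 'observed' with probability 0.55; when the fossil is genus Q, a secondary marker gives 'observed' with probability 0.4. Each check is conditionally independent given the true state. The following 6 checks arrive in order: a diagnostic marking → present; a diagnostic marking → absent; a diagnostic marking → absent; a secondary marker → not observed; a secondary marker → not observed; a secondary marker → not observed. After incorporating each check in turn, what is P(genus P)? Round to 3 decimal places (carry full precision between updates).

After a diagnostic marking='present': P(genus P) = 0.65·0.5000 / (0.65·0.5000 + 0.6·0.5000) ≈ 0.5200
After a diagnostic marking='absent': P(genus P) = 0.35·0.5200 / (0.35·0.5200 + 0.4·0.4800) ≈ 0.4866
After a diagnostic marking='absent': P(genus P) = 0.35·0.4866 / (0.35·0.4866 + 0.4·0.5134) ≈ 0.4534
After a secondary marker='not observed': P(genus P) = 0.45·0.4534 / (0.45·0.4534 + 0.6·0.5466) ≈ 0.3835
After a secondary marker='not observed': P(genus P) = 0.45·0.3835 / (0.45·0.3835 + 0.6·0.6165) ≈ 0.3181
After a secondary marker='not observed': P(genus P) = 0.45·0.3181 / (0.45·0.3181 + 0.6·0.6819) ≈ 0.2592

0.259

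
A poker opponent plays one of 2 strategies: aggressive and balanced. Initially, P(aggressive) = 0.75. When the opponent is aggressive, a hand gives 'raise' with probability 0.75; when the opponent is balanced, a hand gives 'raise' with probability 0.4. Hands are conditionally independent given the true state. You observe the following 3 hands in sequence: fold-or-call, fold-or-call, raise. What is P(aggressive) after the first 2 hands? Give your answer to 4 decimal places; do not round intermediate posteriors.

Apply Bayes' rule sequentially, carrying P(aggressive) forward.
After 'fold-or-call': P(aggressive) = 0.25·0.7500 / (0.25·0.7500 + 0.6·0.2500) ≈ 0.5556
After 'fold-or-call': P(aggressive) = 0.25·0.5556 / (0.25·0.5556 + 0.6·0.4444) ≈ 0.3425

0.3425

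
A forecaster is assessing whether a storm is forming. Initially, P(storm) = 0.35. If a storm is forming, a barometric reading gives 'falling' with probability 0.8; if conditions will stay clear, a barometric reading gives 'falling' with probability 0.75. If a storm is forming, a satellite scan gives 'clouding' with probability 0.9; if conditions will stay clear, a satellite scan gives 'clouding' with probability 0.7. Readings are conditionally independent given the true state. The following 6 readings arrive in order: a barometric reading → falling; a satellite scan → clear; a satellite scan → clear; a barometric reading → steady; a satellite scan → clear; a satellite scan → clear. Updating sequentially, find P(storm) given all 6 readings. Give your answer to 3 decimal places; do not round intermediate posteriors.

After a barometric reading='falling': P(storm) = 0.8·0.3500 / (0.8·0.3500 + 0.75·0.6500) ≈ 0.3648
After a satellite scan='clear': P(storm) = 0.1·0.3648 / (0.1·0.3648 + 0.3·0.6352) ≈ 0.1607
After a satellite scan='clear': P(storm) = 0.1·0.1607 / (0.1·0.1607 + 0.3·0.8393) ≈ 0.0600
After a barometric reading='steady': P(storm) = 0.2·0.0600 / (0.2·0.0600 + 0.25·0.9400) ≈ 0.0486
After a satellite scan='clear': P(storm) = 0.1·0.0486 / (0.1·0.0486 + 0.3·0.9514) ≈ 0.0167
After a satellite scan='clear': P(storm) = 0.1·0.0167 / (0.1·0.0167 + 0.3·0.9833) ≈ 0.0056

0.006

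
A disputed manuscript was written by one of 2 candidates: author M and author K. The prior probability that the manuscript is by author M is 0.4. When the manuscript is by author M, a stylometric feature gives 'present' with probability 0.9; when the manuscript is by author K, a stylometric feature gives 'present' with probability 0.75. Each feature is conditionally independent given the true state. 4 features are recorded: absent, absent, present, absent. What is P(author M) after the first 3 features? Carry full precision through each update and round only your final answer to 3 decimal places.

Each posterior becomes the prior for the next update.
After 'absent': P(author M) = 0.1·0.4000 / (0.1·0.4000 + 0.25·0.6000) ≈ 0.2105
After 'absent': P(author M) = 0.1·0.2105 / (0.1·0.2105 + 0.25·0.7895) ≈ 0.0964
After 'present': P(author M) = 0.9·0.0964 / (0.9·0.0964 + 0.75·0.9036) ≈ 0.1135

0.113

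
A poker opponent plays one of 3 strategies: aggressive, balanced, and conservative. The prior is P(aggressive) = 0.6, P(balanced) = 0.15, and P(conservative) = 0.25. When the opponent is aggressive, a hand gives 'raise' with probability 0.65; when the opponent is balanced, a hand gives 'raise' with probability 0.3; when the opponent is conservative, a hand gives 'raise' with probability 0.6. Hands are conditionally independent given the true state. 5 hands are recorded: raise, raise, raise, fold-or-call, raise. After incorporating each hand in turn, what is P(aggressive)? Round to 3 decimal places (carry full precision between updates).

After 'raise': normaliser = 0.65·0.6000 + 0.3·0.1500 + 0.6·0.2500; P(aggressive) ≈ 0.6667, P(balanced) ≈ 0.0769, P(conservative) ≈ 0.2564
After 'raise': normaliser = 0.65·0.6667 + 0.3·0.0769 + 0.6·0.2564; P(aggressive) ≈ 0.7101, P(balanced) ≈ 0.0378, P(conservative) ≈ 0.2521
After 'raise': normaliser = 0.65·0.7101 + 0.3·0.0378 + 0.6·0.2521; P(aggressive) ≈ 0.7395, P(balanced) ≈ 0.0182, P(conservative) ≈ 0.2423
After 'fold-or-call': normaliser = 0.35·0.7395 + 0.7·0.0182 + 0.4·0.2423; P(aggressive) ≈ 0.7024, P(balanced) ≈ 0.0345, P(conservative) ≈ 0.2631
After 'raise': normaliser = 0.65·0.7024 + 0.3·0.0345 + 0.6·0.2631; P(aggressive) ≈ 0.7308, P(balanced) ≈ 0.0166, P(conservative) ≈ 0.2526

0.731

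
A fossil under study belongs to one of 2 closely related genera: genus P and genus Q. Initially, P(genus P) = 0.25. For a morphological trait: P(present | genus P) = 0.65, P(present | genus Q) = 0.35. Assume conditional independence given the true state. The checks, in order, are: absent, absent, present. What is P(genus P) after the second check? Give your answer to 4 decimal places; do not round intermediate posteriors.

After 'absent': P(genus P) = 0.35·0.2500 / (0.35·0.2500 + 0.65·0.7500) ≈ 0.1522
After 'absent': P(genus P) = 0.35·0.1522 / (0.35·0.1522 + 0.65·0.8478) ≈ 0.0881

0.0881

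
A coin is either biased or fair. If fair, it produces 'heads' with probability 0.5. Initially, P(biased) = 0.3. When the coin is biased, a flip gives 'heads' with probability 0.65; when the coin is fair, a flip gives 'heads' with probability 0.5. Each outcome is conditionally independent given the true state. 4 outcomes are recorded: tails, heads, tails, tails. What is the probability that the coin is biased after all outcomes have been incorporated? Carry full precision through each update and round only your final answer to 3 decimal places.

Each posterior becomes the prior for the next update.
After 'tails': P(biased) = 0.35·0.3000 / (0.35·0.3000 + 0.5·0.7000) ≈ 0.2308
After 'heads': P(biased) = 0.65·0.2308 / (0.65·0.2308 + 0.5·0.7692) ≈ 0.2806
After 'tails': P(biased) = 0.35·0.2806 / (0.35·0.2806 + 0.5·0.7194) ≈ 0.2145
After 'tails': P(biased) = 0.35·0.2145 / (0.35·0.2145 + 0.5·0.7855) ≈ 0.1604

0.160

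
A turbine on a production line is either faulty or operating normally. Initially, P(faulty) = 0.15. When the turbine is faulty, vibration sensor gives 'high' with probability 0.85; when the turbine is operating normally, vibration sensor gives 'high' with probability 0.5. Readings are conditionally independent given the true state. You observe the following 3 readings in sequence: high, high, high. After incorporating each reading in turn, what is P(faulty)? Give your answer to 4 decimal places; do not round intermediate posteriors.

0.4644

After 'high': P(faulty) = 0.85·0.1500 / (0.85·0.1500 + 0.5·0.8500) ≈ 0.2308
After 'high': P(faulty) = 0.85·0.2308 / (0.85·0.2308 + 0.5·0.7692) ≈ 0.3377
After 'high': P(faulty) = 0.85·0.3377 / (0.85·0.3377 + 0.5·0.6623) ≈ 0.4644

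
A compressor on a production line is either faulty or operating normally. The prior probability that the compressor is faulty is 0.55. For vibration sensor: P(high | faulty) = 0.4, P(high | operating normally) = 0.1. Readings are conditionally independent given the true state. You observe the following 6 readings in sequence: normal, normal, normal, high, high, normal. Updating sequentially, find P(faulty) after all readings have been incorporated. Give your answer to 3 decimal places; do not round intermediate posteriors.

After 'normal': P(faulty) = 0.6·0.5500 / (0.6·0.5500 + 0.9·0.4500) ≈ 0.4490
After 'normal': P(faulty) = 0.6·0.4490 / (0.6·0.4490 + 0.9·0.5510) ≈ 0.3520
After 'normal': P(faulty) = 0.6·0.3520 / (0.6·0.3520 + 0.9·0.6480) ≈ 0.2659
After 'high': P(faulty) = 0.4·0.2659 / (0.4·0.2659 + 0.1·0.7341) ≈ 0.5916
After 'high': P(faulty) = 0.4·0.5916 / (0.4·0.5916 + 0.1·0.4084) ≈ 0.8528
After 'normal': P(faulty) = 0.6·0.8528 / (0.6·0.8528 + 0.9·0.1472) ≈ 0.7944

0.794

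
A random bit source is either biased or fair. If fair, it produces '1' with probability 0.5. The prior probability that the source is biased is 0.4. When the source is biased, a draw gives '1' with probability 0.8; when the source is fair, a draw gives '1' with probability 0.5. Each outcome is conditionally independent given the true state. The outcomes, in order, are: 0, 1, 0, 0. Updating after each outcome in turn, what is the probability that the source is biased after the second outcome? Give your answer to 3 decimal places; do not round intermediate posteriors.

0.299

Apply Bayes' rule sequentially, carrying P(biased) forward.
After '0': P(biased) = 0.2·0.4000 / (0.2·0.4000 + 0.5·0.6000) ≈ 0.2105
After '1': P(biased) = 0.8·0.2105 / (0.8·0.2105 + 0.5·0.7895) ≈ 0.2991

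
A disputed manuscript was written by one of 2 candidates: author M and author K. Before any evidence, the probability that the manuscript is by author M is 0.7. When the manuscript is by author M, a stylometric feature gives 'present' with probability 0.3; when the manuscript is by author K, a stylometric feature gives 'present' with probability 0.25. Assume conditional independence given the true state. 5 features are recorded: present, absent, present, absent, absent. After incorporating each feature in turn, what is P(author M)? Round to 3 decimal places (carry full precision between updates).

After 'present': P(author M) = 0.3·0.7000 / (0.3·0.7000 + 0.25·0.3000) ≈ 0.7368
After 'absent': P(author M) = 0.7·0.7368 / (0.7·0.7368 + 0.75·0.2632) ≈ 0.7232
After 'present': P(author M) = 0.3·0.7232 / (0.3·0.7232 + 0.25·0.2768) ≈ 0.7582
After 'absent': P(author M) = 0.7·0.7582 / (0.7·0.7582 + 0.75·0.2418) ≈ 0.7453
After 'absent': P(author M) = 0.7·0.7453 / (0.7·0.7453 + 0.75·0.2547) ≈ 0.7320

0.732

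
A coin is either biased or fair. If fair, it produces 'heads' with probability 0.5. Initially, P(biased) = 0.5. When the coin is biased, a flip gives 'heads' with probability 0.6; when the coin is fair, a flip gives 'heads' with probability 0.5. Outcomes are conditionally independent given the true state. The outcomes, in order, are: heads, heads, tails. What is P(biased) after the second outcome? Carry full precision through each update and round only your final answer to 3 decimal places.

0.590

After 'heads': P(biased) = 0.6·0.5000 / (0.6·0.5000 + 0.5·0.5000) ≈ 0.5455
After 'heads': P(biased) = 0.6·0.5455 / (0.6·0.5455 + 0.5·0.4545) ≈ 0.5902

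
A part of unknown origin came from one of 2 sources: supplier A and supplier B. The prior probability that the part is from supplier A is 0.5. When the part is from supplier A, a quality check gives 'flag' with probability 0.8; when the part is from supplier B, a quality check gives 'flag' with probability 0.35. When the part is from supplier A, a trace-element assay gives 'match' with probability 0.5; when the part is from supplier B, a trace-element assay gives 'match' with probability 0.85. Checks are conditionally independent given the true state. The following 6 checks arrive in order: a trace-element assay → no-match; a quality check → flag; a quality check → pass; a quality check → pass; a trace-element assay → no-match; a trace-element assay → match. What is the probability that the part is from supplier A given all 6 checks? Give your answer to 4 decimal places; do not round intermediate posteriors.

0.5858

Apply Bayes' rule sequentially, carrying P(supplier A) forward.
After a trace-element assay='no-match': P(supplier A) = 0.5·0.5000 / (0.5·0.5000 + 0.15·0.5000) ≈ 0.7692
After a quality check='flag': P(supplier A) = 0.8·0.7692 / (0.8·0.7692 + 0.35·0.2308) ≈ 0.8840
After a quality check='pass': P(supplier A) = 0.2·0.8840 / (0.2·0.8840 + 0.65·0.1160) ≈ 0.7010
After a quality check='pass': P(supplier A) = 0.2·0.7010 / (0.2·0.7010 + 0.65·0.2990) ≈ 0.4191
After a trace-element assay='no-match': P(supplier A) = 0.5·0.4191 / (0.5·0.4191 + 0.15·0.5809) ≈ 0.7063
After a trace-element assay='match': P(supplier A) = 0.5·0.7063 / (0.5·0.7063 + 0.85·0.2937) ≈ 0.5858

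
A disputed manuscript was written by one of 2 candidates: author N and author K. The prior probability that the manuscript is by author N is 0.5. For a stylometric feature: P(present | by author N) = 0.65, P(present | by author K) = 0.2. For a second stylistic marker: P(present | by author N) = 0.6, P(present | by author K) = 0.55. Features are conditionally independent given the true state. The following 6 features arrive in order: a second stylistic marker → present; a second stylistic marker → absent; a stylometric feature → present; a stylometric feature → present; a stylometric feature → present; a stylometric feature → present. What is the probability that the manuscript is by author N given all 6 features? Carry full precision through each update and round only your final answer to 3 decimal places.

0.991

After a second stylistic marker='present': P(author N) = 0.6·0.5000 / (0.6·0.5000 + 0.55·0.5000) ≈ 0.5217
After a second stylistic marker='absent': P(author N) = 0.4·0.5217 / (0.4·0.5217 + 0.45·0.4783) ≈ 0.4923
After a stylometric feature='present': P(author N) = 0.65·0.4923 / (0.65·0.4923 + 0.2·0.5077) ≈ 0.7591
After a stylometric feature='present': P(author N) = 0.65·0.7591 / (0.65·0.7591 + 0.2·0.2409) ≈ 0.9111
After a stylometric feature='present': P(author N) = 0.65·0.9111 / (0.65·0.9111 + 0.2·0.0889) ≈ 0.9708
After a stylometric feature='present': P(author N) = 0.65·0.9708 / (0.65·0.9708 + 0.2·0.0292) ≈ 0.9908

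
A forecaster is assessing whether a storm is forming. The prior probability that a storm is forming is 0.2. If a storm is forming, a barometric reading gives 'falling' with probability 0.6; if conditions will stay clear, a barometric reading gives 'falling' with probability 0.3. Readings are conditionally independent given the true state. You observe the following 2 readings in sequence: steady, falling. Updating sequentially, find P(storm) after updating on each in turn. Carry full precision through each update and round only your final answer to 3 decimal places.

0.222

After 'steady': P(storm) = 0.4·0.2000 / (0.4·0.2000 + 0.7·0.8000) ≈ 0.1250
After 'falling': P(storm) = 0.6·0.1250 / (0.6·0.1250 + 0.3·0.8750) ≈ 0.2222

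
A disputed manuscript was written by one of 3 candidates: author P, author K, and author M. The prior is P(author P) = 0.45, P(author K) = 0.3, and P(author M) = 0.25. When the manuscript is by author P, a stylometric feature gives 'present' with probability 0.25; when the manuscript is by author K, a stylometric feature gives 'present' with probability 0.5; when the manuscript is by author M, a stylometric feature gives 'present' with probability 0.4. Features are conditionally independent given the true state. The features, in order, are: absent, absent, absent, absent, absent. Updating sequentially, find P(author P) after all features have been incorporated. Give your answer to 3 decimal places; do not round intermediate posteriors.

Apply Bayes' rule sequentially, carrying P(author P) forward.
After 'absent': normaliser = 0.75·0.4500 + 0.5·0.3000 + 0.6·0.2500; P(author P) ≈ 0.5294, P(author K) ≈ 0.2353, P(author M) ≈ 0.2353
After 'absent': normaliser = 0.75·0.5294 + 0.5·0.2353 + 0.6·0.2353; P(author P) ≈ 0.6054, P(author K) ≈ 0.1794, P(author M) ≈ 0.2152
After 'absent': normaliser = 0.75·0.6054 + 0.5·0.1794 + 0.6·0.2152; P(author P) ≈ 0.6748, P(author K) ≈ 0.1333, P(author M) ≈ 0.1919
After 'absent': normaliser = 0.75·0.6748 + 0.5·0.1333 + 0.6·0.1919; P(author P) ≈ 0.7357, P(author K) ≈ 0.0969, P(author M) ≈ 0.1674
After 'absent': normaliser = 0.75·0.7357 + 0.5·0.0969 + 0.6·0.1674; P(author P) ≈ 0.7875, P(author K) ≈ 0.0691, P(author M) ≈ 0.1434

0.788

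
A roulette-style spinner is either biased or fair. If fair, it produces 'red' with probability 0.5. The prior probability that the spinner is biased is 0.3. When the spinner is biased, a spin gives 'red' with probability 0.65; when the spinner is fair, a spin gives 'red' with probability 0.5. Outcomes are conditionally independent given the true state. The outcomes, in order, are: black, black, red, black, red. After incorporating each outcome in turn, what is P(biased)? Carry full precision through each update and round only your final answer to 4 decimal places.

0.1990

Apply Bayes' rule sequentially, carrying P(biased) forward.
After 'black': P(biased) = 0.35·0.3000 / (0.35·0.3000 + 0.5·0.7000) ≈ 0.2308
After 'black': P(biased) = 0.35·0.2308 / (0.35·0.2308 + 0.5·0.7692) ≈ 0.1736
After 'red': P(biased) = 0.65·0.1736 / (0.65·0.1736 + 0.5·0.8264) ≈ 0.2145
After 'black': P(biased) = 0.35·0.2145 / (0.35·0.2145 + 0.5·0.7855) ≈ 0.1604
After 'red': P(biased) = 0.65·0.1604 / (0.65·0.1604 + 0.5·0.8396) ≈ 0.1990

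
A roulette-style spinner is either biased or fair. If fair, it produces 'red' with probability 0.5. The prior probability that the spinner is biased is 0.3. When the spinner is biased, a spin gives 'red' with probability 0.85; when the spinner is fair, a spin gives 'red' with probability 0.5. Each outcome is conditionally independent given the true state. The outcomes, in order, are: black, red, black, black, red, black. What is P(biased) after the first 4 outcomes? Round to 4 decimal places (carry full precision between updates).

0.0193

After 'black': P(biased) = 0.15·0.3000 / (0.15·0.3000 + 0.5·0.7000) ≈ 0.1139
After 'red': P(biased) = 0.85·0.1139 / (0.85·0.1139 + 0.5·0.8861) ≈ 0.1794
After 'black': P(biased) = 0.15·0.1794 / (0.15·0.1794 + 0.5·0.8206) ≈ 0.0615
After 'black': P(biased) = 0.15·0.0615 / (0.15·0.0615 + 0.5·0.9385) ≈ 0.0193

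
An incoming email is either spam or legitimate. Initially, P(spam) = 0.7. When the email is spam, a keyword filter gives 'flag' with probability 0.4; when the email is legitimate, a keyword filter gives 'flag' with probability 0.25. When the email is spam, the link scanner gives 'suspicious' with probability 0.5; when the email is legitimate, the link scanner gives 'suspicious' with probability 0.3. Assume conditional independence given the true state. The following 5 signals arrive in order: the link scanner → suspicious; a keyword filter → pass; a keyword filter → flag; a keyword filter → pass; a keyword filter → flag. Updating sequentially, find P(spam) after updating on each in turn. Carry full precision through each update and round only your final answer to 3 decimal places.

0.864

After the link scanner='suspicious': P(spam) = 0.5·0.7000 / (0.5·0.7000 + 0.3·0.3000) ≈ 0.7955
After a keyword filter='pass': P(spam) = 0.6·0.7955 / (0.6·0.7955 + 0.75·0.2045) ≈ 0.7568
After a keyword filter='flag': P(spam) = 0.4·0.7568 / (0.4·0.7568 + 0.25·0.2432) ≈ 0.8327
After a keyword filter='pass': P(spam) = 0.6·0.8327 / (0.6·0.8327 + 0.75·0.1673) ≈ 0.7993
After a keyword filter='flag': P(spam) = 0.4·0.7993 / (0.4·0.7993 + 0.25·0.2007) ≈ 0.8643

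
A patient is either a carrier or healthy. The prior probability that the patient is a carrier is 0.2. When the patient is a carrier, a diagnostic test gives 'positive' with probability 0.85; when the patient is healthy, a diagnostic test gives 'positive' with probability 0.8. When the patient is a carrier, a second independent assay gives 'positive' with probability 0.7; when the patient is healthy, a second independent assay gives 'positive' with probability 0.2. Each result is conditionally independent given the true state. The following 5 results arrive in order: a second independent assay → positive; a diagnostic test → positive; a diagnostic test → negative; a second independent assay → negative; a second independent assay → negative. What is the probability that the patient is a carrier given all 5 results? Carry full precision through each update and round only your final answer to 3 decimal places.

0.089

After a second independent assay='positive': P(carrier) = 0.7·0.2000 / (0.7·0.2000 + 0.2·0.8000) ≈ 0.4667
After a diagnostic test='positive': P(carrier) = 0.85·0.4667 / (0.85·0.4667 + 0.8·0.5333) ≈ 0.4818
After a diagnostic test='negative': P(carrier) = 0.15·0.4818 / (0.15·0.4818 + 0.2·0.5182) ≈ 0.4108
After a second independent assay='negative': P(carrier) = 0.3·0.4108 / (0.3·0.4108 + 0.8·0.5892) ≈ 0.2073
After a second independent assay='negative': P(carrier) = 0.3·0.2073 / (0.3·0.2073 + 0.8·0.7927) ≈ 0.0893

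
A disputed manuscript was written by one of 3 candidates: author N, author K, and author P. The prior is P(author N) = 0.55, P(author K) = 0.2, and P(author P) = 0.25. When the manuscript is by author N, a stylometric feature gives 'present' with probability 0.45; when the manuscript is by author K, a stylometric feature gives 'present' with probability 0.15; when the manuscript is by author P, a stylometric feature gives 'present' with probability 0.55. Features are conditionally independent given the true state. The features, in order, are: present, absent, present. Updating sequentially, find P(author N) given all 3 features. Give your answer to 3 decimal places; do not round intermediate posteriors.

0.618

After 'present': normaliser = 0.45·0.5500 + 0.15·0.2000 + 0.55·0.2500; P(author N) ≈ 0.5964, P(author K) ≈ 0.0723, P(author P) ≈ 0.3313
After 'absent': normaliser = 0.55·0.5964 + 0.85·0.0723 + 0.45·0.3313; P(author N) ≈ 0.6091, P(author K) ≈ 0.1141, P(author P) ≈ 0.2768
After 'present': normaliser = 0.45·0.6091 + 0.15·0.1141 + 0.55·0.2768; P(author N) ≈ 0.6180, P(author K) ≈ 0.0386, P(author P) ≈ 0.3434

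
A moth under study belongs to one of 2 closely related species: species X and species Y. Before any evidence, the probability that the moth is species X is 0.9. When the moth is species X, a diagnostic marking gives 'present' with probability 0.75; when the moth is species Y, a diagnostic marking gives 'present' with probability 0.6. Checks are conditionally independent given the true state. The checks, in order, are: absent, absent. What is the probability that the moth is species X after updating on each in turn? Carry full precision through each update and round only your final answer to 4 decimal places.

After 'absent': P(species X) = 0.25·0.9000 / (0.25·0.9000 + 0.4·0.1000) ≈ 0.8491
After 'absent': P(species X) = 0.25·0.8491 / (0.25·0.8491 + 0.4·0.1509) ≈ 0.7785

0.7785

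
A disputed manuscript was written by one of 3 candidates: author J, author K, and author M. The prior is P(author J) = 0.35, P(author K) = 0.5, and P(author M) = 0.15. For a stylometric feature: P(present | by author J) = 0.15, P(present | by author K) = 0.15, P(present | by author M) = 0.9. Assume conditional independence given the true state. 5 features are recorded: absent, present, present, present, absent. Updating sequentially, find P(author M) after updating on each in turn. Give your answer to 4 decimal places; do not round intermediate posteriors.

Apply Bayes' rule sequentially, carrying P(author M) forward.
After 'absent': normaliser = 0.85·0.3500 + 0.85·0.5000 + 0.1·0.1500; P(author J) ≈ 0.4034, P(author K) ≈ 0.5763, P(author M) ≈ 0.0203
After 'present': normaliser = 0.15·0.4034 + 0.15·0.5763 + 0.9·0.0203; P(author J) ≈ 0.3662, P(author K) ≈ 0.5231, P(author M) ≈ 0.1108
After 'present': normaliser = 0.15·0.3662 + 0.15·0.5231 + 0.9·0.1108; P(author J) ≈ 0.2356, P(author K) ≈ 0.3366, P(author M) ≈ 0.4277
After 'present': normaliser = 0.15·0.2356 + 0.15·0.3366 + 0.9·0.4277; P(author J) ≈ 0.0751, P(author K) ≈ 0.1073, P(author M) ≈ 0.8177
After 'absent': normaliser = 0.85·0.0751 + 0.85·0.1073 + 0.1·0.8177; P(author J) ≈ 0.2696, P(author K) ≈ 0.3851, P(author M) ≈ 0.3454

0.3454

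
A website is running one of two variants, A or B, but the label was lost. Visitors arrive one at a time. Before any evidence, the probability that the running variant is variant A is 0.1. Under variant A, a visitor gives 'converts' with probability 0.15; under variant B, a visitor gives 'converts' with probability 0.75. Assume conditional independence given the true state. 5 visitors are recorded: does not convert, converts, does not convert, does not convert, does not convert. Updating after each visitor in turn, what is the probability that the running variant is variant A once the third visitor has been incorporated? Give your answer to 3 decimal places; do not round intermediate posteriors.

Apply Bayes' rule sequentially, carrying P(A) forward.
After 'does not convert': P(A) = 0.85·0.1000 / (0.85·0.1000 + 0.25·0.9000) ≈ 0.2742
After 'converts': P(A) = 0.15·0.2742 / (0.15·0.2742 + 0.75·0.7258) ≈ 0.0702
After 'does not convert': P(A) = 0.85·0.0702 / (0.85·0.0702 + 0.25·0.9298) ≈ 0.2044

0.204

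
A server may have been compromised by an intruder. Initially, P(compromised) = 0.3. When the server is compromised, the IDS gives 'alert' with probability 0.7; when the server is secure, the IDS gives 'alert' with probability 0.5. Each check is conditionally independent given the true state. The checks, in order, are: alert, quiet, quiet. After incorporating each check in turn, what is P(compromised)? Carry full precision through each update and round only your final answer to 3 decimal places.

0.178

After 'alert': P(compromised) = 0.7·0.3000 / (0.7·0.3000 + 0.5·0.7000) ≈ 0.3750
After 'quiet': P(compromised) = 0.3·0.3750 / (0.3·0.3750 + 0.5·0.6250) ≈ 0.2647
After 'quiet': P(compromised) = 0.3·0.2647 / (0.3·0.2647 + 0.5·0.7353) ≈ 0.1776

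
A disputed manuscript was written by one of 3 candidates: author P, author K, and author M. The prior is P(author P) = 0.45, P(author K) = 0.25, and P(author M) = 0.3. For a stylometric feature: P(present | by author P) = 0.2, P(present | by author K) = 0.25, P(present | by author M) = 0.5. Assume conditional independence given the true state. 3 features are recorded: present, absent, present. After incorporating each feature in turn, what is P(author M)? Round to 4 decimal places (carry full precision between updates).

0.5894

After 'present': normaliser = 0.2·0.4500 + 0.25·0.2500 + 0.5·0.3000; P(author P) ≈ 0.2975, P(author K) ≈ 0.2066, P(author M) ≈ 0.4959
After 'absent': normaliser = 0.8·0.2975 + 0.75·0.2066 + 0.5·0.4959; P(author P) ≈ 0.3714, P(author K) ≈ 0.2418, P(author M) ≈ 0.3868
After 'present': normaliser = 0.2·0.3714 + 0.25·0.2418 + 0.5·0.3868; P(author P) ≈ 0.2263, P(author K) ≈ 0.1842, P(author M) ≈ 0.5894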